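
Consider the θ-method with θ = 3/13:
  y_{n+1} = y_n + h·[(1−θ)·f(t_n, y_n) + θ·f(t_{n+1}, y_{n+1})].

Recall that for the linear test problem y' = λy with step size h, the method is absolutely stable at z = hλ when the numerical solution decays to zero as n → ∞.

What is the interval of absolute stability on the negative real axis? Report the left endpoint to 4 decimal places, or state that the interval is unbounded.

(-3.7143, 0).

On y'=λy, z=hλ:
  y_{n+1} = y_n + z·[10/13·y_n + 3/13·y_{n+1}] ⇒ (1 − 3/13z)y_{n+1} = (1 + 10/13z)y_n
  ⇒ R(z) = (1 + 10/13z)/(1 − 3/13z).

Find x<0 with |R(x)|<1.
x=-1.72: |R|=0.2313
R=−1: 1+10/13x = −1+3/13x ⇒ -7/13x=2 ⇒ x=2/(-7/13)=-3.7143
Confirm numerically:
  x=-3.366: |R|=0.89445 <1
  x=-2.695: |R|=0.66161 <1
  x=-1.654: |R|=0.19708 <1
  x=-4.050: |R|=1.09344 >1
  x=-3.898: |R|=1.05208 >1
So |R|<1 on (-3.7143, 0).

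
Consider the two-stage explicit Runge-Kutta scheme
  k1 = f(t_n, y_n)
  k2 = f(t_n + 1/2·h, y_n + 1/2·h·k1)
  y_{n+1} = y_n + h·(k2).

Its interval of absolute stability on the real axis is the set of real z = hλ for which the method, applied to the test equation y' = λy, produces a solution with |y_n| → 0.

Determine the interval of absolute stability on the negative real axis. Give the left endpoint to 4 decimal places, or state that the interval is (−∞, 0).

(-2.0000, 0).

On y'=λy, z=hλ:
  k1=λy_n ⇒ h·k1=z·y_n;  k2=λ(1+1/2z)y_n ⇒ h·k2=z(1+1/2z)y_n
  y_{n+1}/y_n = 1 + z(1+1/2z) = 1 + z + 1/2z²
  Hence R(z) = 1 + z + 1/2z².

Need |R(x)|<1, x<0.
x=-0.43: |R|=0.6624
R=1: x+1/2x²=0 ⇒ x=−2=-2.0000; min R=1−1/(4·1/2)=0.5000>−1
Confirm numerically:
  x=-1.953: |R|=0.95410 <1
  x=-1.729: |R|=0.76572 <1
  x=-1.061: |R|=0.50186 <1
  x=-2.456: |R|=1.55997 >1
  x=-2.227: |R|=1.25276 >1
  x=-2.041: |R|=1.04184 >1
Interval (-2.0000, 0).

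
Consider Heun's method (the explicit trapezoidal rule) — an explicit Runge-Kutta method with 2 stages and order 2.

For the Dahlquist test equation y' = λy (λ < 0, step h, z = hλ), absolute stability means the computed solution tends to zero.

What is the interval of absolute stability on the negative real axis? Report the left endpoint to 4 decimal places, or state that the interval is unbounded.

With y'=λy (z=hλ):
  order 2, 2-stage ⇒ R(z)=1+z+z^2/2
  (e.g. R(-1.28)=0.53920, |R|=0.53920)

Find x<0 with |R(x)|<1.
x=-1.28: |R|=0.5392
|R(-2.02)|=1.0202 |R(-1.88)|=0.8872 |R(-0.71)|=0.5421
Bisect:
  x_lo=-2.6884 |R|=1.9253  x_hi=-0.0835 |R|=0.9200
  mid=-1.38595 |R|=0.57448 →hi
  mid=-2.03717 |R|=1.03786 →lo
  mid=-1.71156 |R|=0.75316 →hi
  mid=-1.87437 |R|=0.88226 →hi
  mid=-1.95577 |R|=0.95675 →hi
  mid=-1.99647 |R|=0.99648 →hi
  mid=-2.01682 |R|=1.01696 →lo
  mid=-2.00664 |R|=1.00667 →lo
  mid=-2.00156 |R|=1.00156 →lo
  ...
  [-2.00013,-1.99997] ⇒ x*=-2.0000
So |R|<1 on (-2.0000, 0).

z∈(-2.0000,0).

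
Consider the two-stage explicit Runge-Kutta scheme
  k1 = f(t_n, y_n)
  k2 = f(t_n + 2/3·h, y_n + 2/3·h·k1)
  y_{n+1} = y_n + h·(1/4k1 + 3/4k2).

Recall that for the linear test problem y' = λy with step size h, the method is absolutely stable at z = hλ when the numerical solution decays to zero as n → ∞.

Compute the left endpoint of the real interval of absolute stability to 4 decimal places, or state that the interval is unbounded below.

left endpoint -2.0000.

Set f=λy, z=hλ:
  k1=λy_n ⇒ h·k1=z·y_n;  k2=λ(1+2/3z)y_n ⇒ h·k2=z(1+2/3z)y_n
  y_{n+1}/y_n = 1 + 1/4z + 3/4z(1+2/3z) = 1 + z + 1/2z²
  so R(z) = 1 + z + 1/2z².

Need |R(x)|<1, x<0.
x=-0.34: |R|=0.7178
R=1: x+1/2x²=0 ⇒ x=−2=-2.0000; min R=1−1/(4·1/2)=0.5000>−1
Confirm numerically:
  x=-1.656: |R|=0.71517 <1
  x=-1.223: |R|=0.52486 <1
  x=-1.155: |R|=0.51201 <1
  x=-2.554: |R|=1.70746 >1
  x=-2.251: |R|=1.28250 >1
  x=-2.097: |R|=1.10170 >1
So |R|<1 on (-2.0000, 0).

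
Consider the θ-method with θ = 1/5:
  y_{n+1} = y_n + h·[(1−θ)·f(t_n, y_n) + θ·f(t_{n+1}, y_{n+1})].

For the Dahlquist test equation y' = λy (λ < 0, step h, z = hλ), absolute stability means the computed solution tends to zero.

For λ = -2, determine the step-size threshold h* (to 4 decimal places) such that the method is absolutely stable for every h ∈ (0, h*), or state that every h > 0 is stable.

Test eqn y'=λy, z=hλ:
  y_{n+1} = y_n + z·[4/5·y_n + 1/5·y_{n+1}] ⇒ (1 − 1/5z)y_{n+1} = (1 + 4/5z)y_n
  Hence R(z) = (1 + 4/5z)/(1 − 1/5z).

Need |R(x)|<1, x<0.
x=-0.89: |R|=0.2445
R=−1: 1+4/5x = −1+1/5x ⇒ -3/5x=2 ⇒ x=2/(-3/5)=-3.3333
Confirm numerically:
  x=-3.222: |R|=0.95938 <1
  x=-3.092: |R|=0.91053 <1
  x=-2.909: |R|=0.83904 <1
  x=-2.174: |R|=0.51519 <1
  x=-3.617: |R|=1.09876 >1
  x=-3.460: |R|=1.04492 >1
  x=-3.372: |R|=1.01386 >1
Interval (-3.3333, 0).

(-3.3333,0); λ=-2 ⇒ h* = (10/3)/2 = 1.6667.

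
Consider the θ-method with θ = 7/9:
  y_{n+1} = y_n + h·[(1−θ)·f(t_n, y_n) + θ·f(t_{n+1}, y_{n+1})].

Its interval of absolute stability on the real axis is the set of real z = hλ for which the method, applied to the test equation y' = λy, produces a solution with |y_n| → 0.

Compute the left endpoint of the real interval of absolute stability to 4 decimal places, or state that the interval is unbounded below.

(−∞, 0) — no finite endpoint.

Set f=λy, z=hλ:
  y_{n+1} = y_n + z·[2/9·y_n + 7/9·y_{n+1}] ⇒ (1 − 7/9z)y_{n+1} = (1 + 2/9z)y_n
  so R(z) = (1 + 2/9z)/(1 − 7/9z).

Boundary: |R(x)|=1, x<0.
x=-0.53: |R|=0.6247
x=-2: |R|=0.2174
x=-10: |R|=0.1392
x=-100: |R|=0.2694
θ=7/9≥1/2 ⇒ |1+2/9x|<|1−7/9x| ∀x<0 ⇒ unbounded interval.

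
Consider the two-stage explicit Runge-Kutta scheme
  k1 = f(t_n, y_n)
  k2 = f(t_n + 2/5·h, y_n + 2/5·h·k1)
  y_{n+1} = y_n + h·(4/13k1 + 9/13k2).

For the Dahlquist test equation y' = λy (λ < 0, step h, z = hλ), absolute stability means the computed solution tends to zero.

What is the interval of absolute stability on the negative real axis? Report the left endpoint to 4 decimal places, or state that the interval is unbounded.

With y'=λy (z=hλ):
  k1=λy_n ⇒ h·k1=z·y_n;  k2=λ(1+2/5z)y_n ⇒ h·k2=z(1+2/5z)y_n
  y_{n+1}/y_n = 1 + 4/13z + 9/13z(1+2/5z) = 1 + z + 18/65z²
  ⇒ R(z) = 1 + z + 18/65z².

Find x<0 with |R(x)|<1.
x=-0.82: |R|=0.3662
R=1: x+18/65x²=0 ⇒ x=−65/18=-3.6111; min R=1−1/(4·18/65)=0.0972>−1
Confirm numerically:
  x=-3.207: |R|=0.64111 <1
  x=-2.936: |R|=0.45110 <1
  x=-1.705: |R|=0.10002 <1
  x=-4.077: |R|=1.52600 >1
  x=-3.674: |R|=1.06398 >1
Stable set (-3.6111, 0).

z∈(-3.6111,0).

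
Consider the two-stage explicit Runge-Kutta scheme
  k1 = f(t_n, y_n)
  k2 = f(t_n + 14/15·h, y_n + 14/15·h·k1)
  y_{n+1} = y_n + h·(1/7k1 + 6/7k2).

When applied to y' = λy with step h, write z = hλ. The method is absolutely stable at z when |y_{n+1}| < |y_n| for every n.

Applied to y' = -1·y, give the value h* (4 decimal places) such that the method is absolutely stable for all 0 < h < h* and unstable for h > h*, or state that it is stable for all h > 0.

Set f=λy, z=hλ:
  k1=λy_n ⇒ h·k1=z·y_n;  k2=λ(1+14/15z)y_n ⇒ h·k2=z(1+14/15z)y_n
  y_{n+1}/y_n = 1 + 1/7z + 6/7z(1+14/15z) = 1 + z + 4/5z²
  ⇒ R(z) = 1 + z + 4/5z².

Solve |R(x)|<1 on ℝ⁻.
x=-0.72: |R|=0.6947
R=1: x+4/5x²=0 ⇒ x=−5/4=-1.2500; min R=1−1/(4·4/5)=0.6875>−1
Confirm numerically:
  x=-1.086: |R|=0.85752 <1
  x=-0.965: |R|=0.77998 <1
  x=-0.895: |R|=0.74582 <1
  x=-0.850: |R|=0.72800 <1
  x=-1.674: |R|=1.56782 >1
  x=-1.588: |R|=1.42940 >1
  x=-1.517: |R|=1.32403 >1
Stable set (-1.2500, 0).

(-1.2500,0); λ=-1 ⇒ h* = (5/4)/1 = 1.2500.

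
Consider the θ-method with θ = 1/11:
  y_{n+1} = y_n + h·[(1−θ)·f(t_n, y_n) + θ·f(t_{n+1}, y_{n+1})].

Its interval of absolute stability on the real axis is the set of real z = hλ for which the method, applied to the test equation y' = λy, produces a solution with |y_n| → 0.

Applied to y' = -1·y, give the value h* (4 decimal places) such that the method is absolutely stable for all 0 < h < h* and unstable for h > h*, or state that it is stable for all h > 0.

Set f=λy, z=hλ:
  y_{n+1} = y_n + z·[10/11·y_n + 1/11·y_{n+1}] ⇒ (1 − 1/11z)y_{n+1} = (1 + 10/11z)y_n
  so R(z) = (1 + 10/11z)/(1 − 1/11z).

Find x<0 with |R(x)|<1.
x=-0.89: |R|=0.1766
R=−1: 1+10/11x = −1+1/11x ⇒ -9/11x=2 ⇒ x=2/(-9/11)=-2.4444
Confirm numerically:
  x=-1.962: |R|=0.66502 <1
  x=-1.614: |R|=0.40748 <1
  x=-1.386: |R|=0.23091 <1
  x=-2.806: |R|=1.23569 >1
  x=-2.547: |R|=1.06813 >1
Stable set (-2.4444, 0).

(-2.4444,0); λ=-1 ⇒ h* = (22/9)/1 = 2.4444.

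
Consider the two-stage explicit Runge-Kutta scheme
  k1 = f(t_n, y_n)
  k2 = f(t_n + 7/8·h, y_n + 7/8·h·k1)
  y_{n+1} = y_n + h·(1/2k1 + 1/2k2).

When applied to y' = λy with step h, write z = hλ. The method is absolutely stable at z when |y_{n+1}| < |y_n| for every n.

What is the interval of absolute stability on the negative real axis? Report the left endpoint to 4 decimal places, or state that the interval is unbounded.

z∈(-2.2857,0).

With y'=λy (z=hλ):
  k1=λy_n ⇒ h·k1=z·y_n;  k2=λ(1+7/8z)y_n ⇒ h·k2=z(1+7/8z)y_n
  y_{n+1}/y_n = 1 + 1/2z + 1/2z(1+7/8z) = 1 + z + 7/16z²
  R(z) = 1 + z + 7/16z².

Need |R(x)|<1, x<0.
x=-1.38: |R|=0.4532
R=1: x+7/16x²=0 ⇒ x=−16/7=-2.2857; min R=1−1/(4·7/16)=0.4286>−1
Confirm numerically:
  x=-1.637: |R|=0.53540 <1
  x=-1.486: |R|=0.48009 <1
  x=-1.366: |R|=0.45036 <1
  x=-0.940: |R|=0.44658 <1
  x=-2.809: |R|=1.64309 >1
  x=-2.424: |R|=1.14665 >1
  x=-2.309: |R|=1.02352 >1
So |R|<1 on (-2.2857, 0).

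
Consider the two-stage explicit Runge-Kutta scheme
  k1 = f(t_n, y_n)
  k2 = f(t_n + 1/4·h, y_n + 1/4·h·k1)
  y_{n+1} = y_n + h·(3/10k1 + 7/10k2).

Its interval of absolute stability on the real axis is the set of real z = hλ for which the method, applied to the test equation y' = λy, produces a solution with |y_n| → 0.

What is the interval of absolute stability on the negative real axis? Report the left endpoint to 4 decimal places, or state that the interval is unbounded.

Test eqn y'=λy, z=hλ:
  k1=λy_n ⇒ h·k1=z·y_n;  k2=λ(1+1/4z)y_n ⇒ h·k2=z(1+1/4z)y_n
  y_{n+1}/y_n = 1 + 3/10z + 7/10z(1+1/4z) = 1 + z + 7/40z²
  Hence R(z) = 1 + z + 7/40z².

Boundary: |R(x)|=1, x<0.
x=-1.43: |R|=0.0721
R=1: x+7/40x²=0 ⇒ x=−40/7=-5.7143; min R=1−1/(4·7/40)=-0.4286>−1
Confirm numerically:
  x=-4.638: |R|=0.12643 <1
  x=-4.124: |R|=0.14771 <1
  x=-3.811: |R|=0.26935 <1
  x=-6.166: |R|=1.48742 >1
  x=-6.118: |R|=1.43224 >1
  x=-5.981: |R|=1.27916 >1
Stable set (-5.7143, 0).

z∈(-5.7143,0).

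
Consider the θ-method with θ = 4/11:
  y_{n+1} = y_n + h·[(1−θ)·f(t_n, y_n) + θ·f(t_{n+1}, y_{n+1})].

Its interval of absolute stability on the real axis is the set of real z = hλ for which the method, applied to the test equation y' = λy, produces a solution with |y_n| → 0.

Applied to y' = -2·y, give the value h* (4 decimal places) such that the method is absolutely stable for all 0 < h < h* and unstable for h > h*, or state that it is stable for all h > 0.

With y'=λy (z=hλ):
  y_{n+1} = y_n + z·[7/11·y_n + 4/11·y_{n+1}] ⇒ (1 − 4/11z)y_{n+1} = (1 + 7/11z)y_n
  ⇒ R(z) = (1 + 7/11z)/(1 − 4/11z).

Find x<0 with |R(x)|<1.
x=-1.09: |R|=0.2194
R=−1: 1+7/11x = −1+4/11x ⇒ -3/11x=2 ⇒ x=2/(-3/11)=-7.3333
Confirm numerically:
  x=-6.349: |R|=0.91886 <1
  x=-5.394: |R|=0.82140 <1
  x=-3.944: |R|=0.62026 <1
  x=-3.792: |R|=0.59401 <1
  x=-7.863: |R|=1.03743 >1
  x=-7.705: |R|=1.02666 >1
  x=-7.690: |R|=1.02562 >1
Stable set (-7.3333, 0).

(-7.3333,0); λ=-2 ⇒ h* = (22/3)/2 = 3.6667.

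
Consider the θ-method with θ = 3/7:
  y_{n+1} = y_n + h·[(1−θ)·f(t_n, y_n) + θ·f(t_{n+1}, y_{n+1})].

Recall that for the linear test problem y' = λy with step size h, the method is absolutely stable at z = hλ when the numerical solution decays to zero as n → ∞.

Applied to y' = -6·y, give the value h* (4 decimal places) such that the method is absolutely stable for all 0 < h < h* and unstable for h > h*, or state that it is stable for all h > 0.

Test eqn y'=λy, z=hλ:
  y_{n+1} = y_n + z·[4/7·y_n + 3/7·y_{n+1}] ⇒ (1 − 3/7z)y_{n+1} = (1 + 4/7z)y_n
  Hence R(z) = (1 + 4/7z)/(1 − 3/7z).

Find x<0 with |R(x)|<1.
x=-1.26: |R|=0.1818
R=−1: 1+4/7x = −1+3/7x ⇒ -1/7x=2 ⇒ x=2/(-1/7)=-14.0000
Confirm numerically:
  x=-12.004: |R|=0.95359 <1
  x=-9.017: |R|=0.85366 <1
  x=-8.742: |R|=0.84175 <1
  x=-7.299: |R|=0.76811 <1
  x=-14.566: |R|=1.01116 >1
  x=-14.500: |R|=1.00990 >1
So |R|<1 on (-14.0000, 0).

(-14.0000,0); λ=-6 ⇒ h* = (14)/6 = 2.3333.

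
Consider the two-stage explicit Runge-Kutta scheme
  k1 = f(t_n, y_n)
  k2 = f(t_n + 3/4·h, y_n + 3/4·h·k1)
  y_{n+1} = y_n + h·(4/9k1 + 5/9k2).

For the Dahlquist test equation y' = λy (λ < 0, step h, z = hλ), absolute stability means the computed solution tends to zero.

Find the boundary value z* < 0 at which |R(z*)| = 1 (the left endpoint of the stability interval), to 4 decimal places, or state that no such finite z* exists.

left endpoint -2.4000.

With y'=λy (z=hλ):
  k1=λy_n ⇒ h·k1=z·y_n;  k2=λ(1+3/4z)y_n ⇒ h·k2=z(1+3/4z)y_n
  y_{n+1}/y_n = 1 + 4/9z + 5/9z(1+3/4z) = 1 + z + 5/12z²
  Hence R(z) = 1 + z + 5/12z².

Boundary: |R(x)|=1, x<0.
x=-1.65: |R|=0.4844
R=1: x+5/12x²=0 ⇒ x=−12/5=-2.4000; min R=1−1/(4·5/12)=0.4000>−1
Confirm numerically:
  x=-1.832: |R|=0.56643 <1
  x=-1.374: |R|=0.41262 <1
  x=-1.190: |R|=0.40004 <1
  x=-2.706: |R|=1.34501 >1
  x=-2.685: |R|=1.31884 >1
  x=-2.433: |R|=1.03345 >1
Stable set (-2.4000, 0).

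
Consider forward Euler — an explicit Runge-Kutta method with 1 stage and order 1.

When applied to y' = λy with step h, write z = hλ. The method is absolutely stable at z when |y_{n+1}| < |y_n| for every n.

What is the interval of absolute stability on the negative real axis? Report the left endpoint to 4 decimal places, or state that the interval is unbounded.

z∈(-2.0000,0).

On y'=λy, z=hλ:
  order 1, 1-stage ⇒ R(z)=1+z
  (e.g. R(-1.77)=-0.77000, |R|=0.77000)

Need |R(x)|<1, x<0.
x=-1.77: |R|=0.7700
|R(-2.24)|=1.2400 |R(-1.81)|=0.8100 |R(-0.93)|=0.0700
Bisect:
  x_lo=-2.3049 |R|=1.3049  x_hi=-0.1272 |R|=0.8728
  mid=-1.21606 |R|=0.21606 →hi
  mid=-1.76049 |R|=0.76049 →hi
  mid=-2.03270 |R|=1.03270 →lo
  mid=-1.89660 |R|=0.89660 →hi
  mid=-1.96465 |R|=0.96465 →hi
  mid=-1.99867 |R|=0.99867 →hi
  mid=-2.01569 |R|=1.01569 →lo
  mid=-2.00718 |R|=1.00718 →lo
  mid=-2.00293 |R|=1.00293 →lo
  mid=-2.00080 |R|=1.00080 →lo
  ...
  [-2.00000,-1.99987] ⇒ x*=-2.0000
Interval (-2.0000, 0).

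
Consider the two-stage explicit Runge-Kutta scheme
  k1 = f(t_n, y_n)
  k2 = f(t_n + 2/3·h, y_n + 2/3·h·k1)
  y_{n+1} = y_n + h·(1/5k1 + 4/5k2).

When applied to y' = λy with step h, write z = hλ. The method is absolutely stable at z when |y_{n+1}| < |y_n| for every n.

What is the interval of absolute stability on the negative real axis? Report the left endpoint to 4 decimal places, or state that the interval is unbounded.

z∈(-1.8750,0).

With y'=λy (z=hλ):
  k1=λy_n ⇒ h·k1=z·y_n;  k2=λ(1+2/3z)y_n ⇒ h·k2=z(1+2/3z)y_n
  y_{n+1}/y_n = 1 + 1/5z + 4/5z(1+2/3z) = 1 + z + 8/15z²
  Hence R(z) = 1 + z + 8/15z².

Solve |R(x)|<1 on ℝ⁻.
x=-0.8: |R|=0.5413
R=1: x+8/15x²=0 ⇒ x=−15/8=-1.8750; min R=1−1/(4·8/15)=0.5312>−1
Confirm numerically:
  x=-1.828: |R|=0.95418 <1
  x=-1.808: |R|=0.93539 <1
  x=-1.608: |R|=0.77102 <1
  x=-1.912: |R|=1.03773 >1
  x=-1.899: |R|=1.02431 >1
So |R|<1 on (-1.8750, 0).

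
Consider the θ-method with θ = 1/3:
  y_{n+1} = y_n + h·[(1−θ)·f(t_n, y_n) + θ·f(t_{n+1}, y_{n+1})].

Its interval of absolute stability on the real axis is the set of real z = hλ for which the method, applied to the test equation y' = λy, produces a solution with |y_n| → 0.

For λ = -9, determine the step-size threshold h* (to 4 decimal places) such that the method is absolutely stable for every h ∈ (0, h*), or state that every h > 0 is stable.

(-6.0000,0); λ=-9 ⇒ h* = (6)/9 = 0.6667.

Set f=λy, z=hλ:
  y_{n+1} = y_n + z·[2/3·y_n + 1/3·y_{n+1}] ⇒ (1 − 1/3z)y_{n+1} = (1 + 2/3z)y_n
  Hence R(z) = (1 + 2/3z)/(1 − 1/3z).

Solve |R(x)|<1 on ℝ⁻.
x=-0.59: |R|=0.5070
R=−1: 1+2/3x = −1+1/3x ⇒ -1/3x=2 ⇒ x=2/(-1/3)=-6.0000
Confirm numerically:
  x=-5.557: |R|=0.94823 <1
  x=-5.200: |R|=0.90244 <1
  x=-3.180: |R|=0.54369 <1
  x=-2.639: |R|=0.40397 <1
  x=-6.365: |R|=1.03897 >1
  x=-6.200: |R|=1.02174 >1
  x=-6.154: |R|=1.01682 >1
So |R|<1 on (-6.0000, 0).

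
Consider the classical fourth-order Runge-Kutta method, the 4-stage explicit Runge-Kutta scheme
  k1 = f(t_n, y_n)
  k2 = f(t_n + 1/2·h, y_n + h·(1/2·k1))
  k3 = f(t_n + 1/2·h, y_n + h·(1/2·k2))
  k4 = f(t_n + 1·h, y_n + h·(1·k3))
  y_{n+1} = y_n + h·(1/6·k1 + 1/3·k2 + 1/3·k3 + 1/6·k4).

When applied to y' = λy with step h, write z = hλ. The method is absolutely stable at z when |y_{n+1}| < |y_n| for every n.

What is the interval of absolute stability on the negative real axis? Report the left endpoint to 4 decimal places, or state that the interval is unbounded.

z∈(-2.7853,0).

Set f=λy, z=hλ:
  order 4, 4-stage ⇒ R(z)=1+z+z^2/2+z^3/6+z^4/24
  (e.g. R(-0.96)=0.38873, |R|=0.38873)

Need |R(x)|<1, x<0.
x=-0.96: |R|=0.3887
|R(-2.59)|=0.7433 |R(-1.34)|=0.2911 |R(-1.05)|=0.3590
Bisect:
  x_lo=-3.1859 |R|=1.7923  x_hi=-0.1709 |R|=0.8429
  mid=-1.67841 |R|=0.27275 →hi
  mid=-2.43218 |R|=0.58569 →hi
  mid=-2.80906 |R|=1.03643 →lo
  mid=-2.62062 |R|=0.77881 →hi
  mid=-2.71484 |R|=0.89887 →hi
  mid=-2.76195 |R|=0.96538 →hi
  mid=-2.78551 |R|=1.00032 →lo
  mid=-2.77373 |R|=0.98270 →hi
  ...
  [-2.78532,-2.78514] ⇒ x*=-2.7853
So |R|<1 on (-2.7853, 0).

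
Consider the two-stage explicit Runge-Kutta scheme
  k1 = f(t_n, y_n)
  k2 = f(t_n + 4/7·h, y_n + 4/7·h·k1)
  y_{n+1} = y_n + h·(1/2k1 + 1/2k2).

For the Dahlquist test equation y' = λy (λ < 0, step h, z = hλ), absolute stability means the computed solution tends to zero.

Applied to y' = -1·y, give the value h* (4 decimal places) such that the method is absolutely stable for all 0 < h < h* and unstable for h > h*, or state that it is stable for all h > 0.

(-3.5000,0); λ=-1 ⇒ h* = (7/2)/1 = 3.5000.

With y'=λy (z=hλ):
  k1=λy_n ⇒ h·k1=z·y_n;  k2=λ(1+4/7z)y_n ⇒ h·k2=z(1+4/7z)y_n
  y_{n+1}/y_n = 1 + 1/2z + 1/2z(1+4/7z) = 1 + z + 2/7z²
  R(z) = 1 + z + 2/7z².

Boundary: |R(x)|=1, x<0.
x=-0.65: |R|=0.4707
R=1: x+2/7x²=0 ⇒ x=−7/2=-3.5000; min R=1−1/(4·2/7)=0.1250>−1
Confirm numerically:
  x=-3.076: |R|=0.62736 <1
  x=-2.725: |R|=0.39661 <1
  x=-2.142: |R|=0.16890 <1
  x=-1.528: |R|=0.13908 <1
  x=-3.978: |R|=1.54328 >1
  x=-3.928: |R|=1.48034 >1
  x=-3.584: |R|=1.08602 >1
So |R|<1 on (-3.5000, 0).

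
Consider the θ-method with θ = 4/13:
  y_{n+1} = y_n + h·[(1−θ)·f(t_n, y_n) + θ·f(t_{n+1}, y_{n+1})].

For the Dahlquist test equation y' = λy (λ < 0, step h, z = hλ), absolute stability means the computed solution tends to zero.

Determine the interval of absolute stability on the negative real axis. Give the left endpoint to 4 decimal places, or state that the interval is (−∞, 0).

On y'=λy, z=hλ:
  y_{n+1} = y_n + z·[9/13·y_n + 4/13·y_{n+1}] ⇒ (1 − 4/13z)y_{n+1} = (1 + 9/13z)y_n
  Hence R(z) = (1 + 9/13z)/(1 − 4/13z).

Boundary: |R(x)|=1, x<0.
x=-1.55: |R|=0.0495
R=−1: 1+9/13x = −1+4/13x ⇒ -5/13x=2 ⇒ x=2/(-5/13)=-5.2000
Confirm numerically:
  x=-4.670: |R|=0.91635 <1
  x=-4.027: |R|=0.79851 <1
  x=-2.172: |R|=0.30192 <1
  x=-5.797: |R|=1.08249 >1
  x=-5.555: |R|=1.05040 >1
  x=-5.297: |R|=1.01419 >1
So |R|<1 on (-5.2000, 0).

z∈(-5.2000,0).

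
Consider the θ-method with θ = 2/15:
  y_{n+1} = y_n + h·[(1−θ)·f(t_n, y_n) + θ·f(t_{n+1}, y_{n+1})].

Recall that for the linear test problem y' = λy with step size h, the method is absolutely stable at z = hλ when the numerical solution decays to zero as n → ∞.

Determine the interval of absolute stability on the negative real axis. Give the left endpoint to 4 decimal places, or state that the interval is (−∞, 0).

With y'=λy (z=hλ):
  y_{n+1} = y_n + z·[13/15·y_n + 2/15·y_{n+1}] ⇒ (1 − 2/15z)y_{n+1} = (1 + 13/15z)y_n
  Hence R(z) = (1 + 13/15z)/(1 − 2/15z).

Boundary: |R(x)|=1, x<0.
x=-1.08: |R|=0.0559
R=−1: 1+13/15x = −1+2/15x ⇒ -11/15x=2 ⇒ x=2/(-11/15)=-2.7273
Confirm numerically:
  x=-2.442: |R|=0.84218 <1
  x=-1.661: |R|=0.35984 <1
  x=-1.457: |R|=0.22000 <1
  x=-1.367: |R|=0.15625 <1
  x=-3.296: |R|=1.28974 >1
  x=-3.086: |R|=1.18638 >1
  x=-2.755: |R|=1.01487 >1
Stable set (-2.7273, 0).

(-2.7273, 0).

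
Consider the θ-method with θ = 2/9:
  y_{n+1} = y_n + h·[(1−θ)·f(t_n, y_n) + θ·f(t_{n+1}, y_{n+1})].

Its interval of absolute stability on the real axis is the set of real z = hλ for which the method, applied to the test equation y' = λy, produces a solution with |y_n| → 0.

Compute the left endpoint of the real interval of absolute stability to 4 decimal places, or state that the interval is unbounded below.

On y'=λy, z=hλ:
  y_{n+1} = y_n + z·[7/9·y_n + 2/9·y_{n+1}] ⇒ (1 − 2/9z)y_{n+1} = (1 + 7/9z)y_n
  Hence R(z) = (1 + 7/9z)/(1 − 2/9z).

Find x<0 with |R(x)|<1.
x=-1.38: |R|=0.0561
R=−1: 1+7/9x = −1+2/9x ⇒ -5/9x=2 ⇒ x=2/(-5/9)=-3.6000
Confirm numerically:
  x=-3.033: |R|=0.81183 <1
  x=-2.571: |R|=0.63619 <1
  x=-2.217: |R|=0.48526 <1
  x=-1.841: |R|=0.30650 <1
  x=-3.997: |R|=1.11681 >1
  x=-3.927: |R|=1.09701 >1
  x=-3.917: |R|=1.09415 >1
Stable set (-3.6000, 0).

z* = -3.6000.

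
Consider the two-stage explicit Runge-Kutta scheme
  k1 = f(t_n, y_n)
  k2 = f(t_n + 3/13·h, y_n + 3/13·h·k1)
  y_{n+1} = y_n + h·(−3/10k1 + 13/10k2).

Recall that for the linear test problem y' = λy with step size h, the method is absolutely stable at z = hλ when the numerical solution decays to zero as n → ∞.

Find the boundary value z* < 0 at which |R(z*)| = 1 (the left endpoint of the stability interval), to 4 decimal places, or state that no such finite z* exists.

With y'=λy (z=hλ):
  k1=λy_n ⇒ h·k1=z·y_n;  k2=λ(1+3/13z)y_n ⇒ h·k2=z(1+3/13z)y_n
  y_{n+1}/y_n = 1 − 3/10z + 13/10z(1+3/13z) = 1 + z + 3/10z²
  R(z) = 1 + z + 3/10z².

Boundary: |R(x)|=1, x<0.
x=-0.52: |R|=0.5611
R=1: x+3/10x²=0 ⇒ x=−10/3=-3.3333; min R=1−1/(4·3/10)=0.1667>−1
Confirm numerically:
  x=-2.939: |R|=0.65232 <1
  x=-2.772: |R|=0.53320 <1
  x=-2.129: |R|=0.23079 <1
  x=-3.931: |R|=1.70483 >1
  x=-3.490: |R|=1.16403 >1
  x=-3.395: |R|=1.06281 >1
Interval (-3.3333, 0).

z* = -3.3333.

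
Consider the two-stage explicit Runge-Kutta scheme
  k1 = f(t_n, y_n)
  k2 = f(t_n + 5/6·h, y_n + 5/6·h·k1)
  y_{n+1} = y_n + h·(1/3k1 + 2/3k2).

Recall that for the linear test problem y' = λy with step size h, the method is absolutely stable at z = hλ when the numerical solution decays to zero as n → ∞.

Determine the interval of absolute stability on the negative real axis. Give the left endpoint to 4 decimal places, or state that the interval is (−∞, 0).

On y'=λy, z=hλ:
  k1=λy_n ⇒ h·k1=z·y_n;  k2=λ(1+5/6z)y_n ⇒ h·k2=z(1+5/6z)y_n
  y_{n+1}/y_n = 1 + 1/3z + 2/3z(1+5/6z) = 1 + z + 5/9z²
  R(z) = 1 + z + 5/9z².

Solve |R(x)|<1 on ℝ⁻.
x=-1.76: |R|=0.9609
R=1: x+5/9x²=0 ⇒ x=−9/5=-1.8000; min R=1−1/(4·5/9)=0.5500>−1
Confirm numerically:
  x=-1.594: |R|=0.81758 <1
  x=-1.534: |R|=0.77331 <1
  x=-1.040: |R|=0.56089 <1
  x=-2.162: |R|=1.43480 >1
  x=-1.972: |R|=1.18844 >1
  x=-1.938: |R|=1.14858 >1
Stable set (-1.8000, 0).

(-1.8000, 0).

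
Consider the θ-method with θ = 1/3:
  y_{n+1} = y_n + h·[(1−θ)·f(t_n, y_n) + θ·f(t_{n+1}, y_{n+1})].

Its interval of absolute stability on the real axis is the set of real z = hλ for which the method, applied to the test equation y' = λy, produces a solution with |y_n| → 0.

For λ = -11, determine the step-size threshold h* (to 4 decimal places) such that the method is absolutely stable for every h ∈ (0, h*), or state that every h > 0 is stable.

Set f=λy, z=hλ:
  y_{n+1} = y_n + z·[2/3·y_n + 1/3·y_{n+1}] ⇒ (1 − 1/3z)y_{n+1} = (1 + 2/3z)y_n
  R(z) = (1 + 2/3z)/(1 − 1/3z).

Boundary: |R(x)|=1, x<0.
x=-1.6: |R|=0.0435
R=−1: 1+2/3x = −1+1/3x ⇒ -1/3x=2 ⇒ x=2/(-1/3)=-6.0000
Confirm numerically:
  x=-5.352: |R|=0.92241 <1
  x=-4.429: |R|=0.78853 <1
  x=-3.644: |R|=0.64539 <1
  x=-6.480: |R|=1.05063 >1
  x=-6.189: |R|=1.02057 >1
  x=-6.115: |R|=1.01262 >1
Stable set (-6.0000, 0).

(-6.0000,0); λ=-11 ⇒ h* = (6)/11 = 0.5455.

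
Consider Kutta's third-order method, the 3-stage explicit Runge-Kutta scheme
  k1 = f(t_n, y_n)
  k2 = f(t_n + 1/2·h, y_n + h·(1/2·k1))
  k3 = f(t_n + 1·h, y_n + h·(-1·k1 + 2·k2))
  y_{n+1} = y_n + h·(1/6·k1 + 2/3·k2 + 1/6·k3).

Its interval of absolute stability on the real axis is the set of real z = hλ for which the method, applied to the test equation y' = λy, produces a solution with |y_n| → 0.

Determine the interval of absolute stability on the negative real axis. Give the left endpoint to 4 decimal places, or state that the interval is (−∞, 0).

(-2.5127, 0).

Set f=λy, z=hλ:
  order 3, 3-stage ⇒ R(z)=1+z+z^2/2+z^3/6
  (e.g. R(-1.25)=0.20573, |R|=0.20573)

Boundary: |R(x)|=1, x<0.
x=-1.25: |R|=0.2057
|R(-2.46)|=0.9154 |R(-2.45)|=0.8998 |R(-1.76)|=0.1198
Bisect:
  x_lo=-3.0357 |R|=2.0905  x_hi=-0.3791 |R|=0.6837
  mid=-1.70739 |R|=0.07936 →hi
  mid=-2.37154 |R|=0.78244 →hi
  mid=-2.70362 |R|=1.34254 →lo
  mid=-2.53758 |R|=1.04130 →lo
  mid=-2.45456 |R|=0.90686 →hi
  mid=-2.49607 |R|=0.97279 →hi
  mid=-2.51682 |R|=1.00672 →lo
  mid=-2.50645 |R|=0.98967 →hi
  ...
  [-2.51277,-2.51261] ⇒ x*=-2.5127
Interval (-2.5127, 0).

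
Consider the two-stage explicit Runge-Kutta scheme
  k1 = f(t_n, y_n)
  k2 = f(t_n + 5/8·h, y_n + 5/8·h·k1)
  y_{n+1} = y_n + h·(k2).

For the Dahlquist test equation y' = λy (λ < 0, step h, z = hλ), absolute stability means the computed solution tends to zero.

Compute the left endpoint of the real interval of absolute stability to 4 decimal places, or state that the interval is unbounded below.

Set f=λy, z=hλ:
  k1=λy_n ⇒ h·k1=z·y_n;  k2=λ(1+5/8z)y_n ⇒ h·k2=z(1+5/8z)y_n
  y_{n+1}/y_n = 1 + z(1+5/8z) = 1 + z + 5/8z²
  Hence R(z) = 1 + z + 5/8z².

Need |R(x)|<1, x<0.
x=-1.05: |R|=0.6391
R=1: x+5/8x²=0 ⇒ x=−8/5=-1.6000; min R=1−1/(4·5/8)=0.6000>−1
Confirm numerically:
  x=-1.084: |R|=0.65041 <1
  x=-0.793: |R|=0.60003 <1
  x=-0.659: |R|=0.61243 <1
  x=-2.063: |R|=1.59698 >1
  x=-1.997: |R|=1.49551 >1
  x=-1.825: |R|=1.25664 >1
Interval (-1.6000, 0).

z* = -1.6000.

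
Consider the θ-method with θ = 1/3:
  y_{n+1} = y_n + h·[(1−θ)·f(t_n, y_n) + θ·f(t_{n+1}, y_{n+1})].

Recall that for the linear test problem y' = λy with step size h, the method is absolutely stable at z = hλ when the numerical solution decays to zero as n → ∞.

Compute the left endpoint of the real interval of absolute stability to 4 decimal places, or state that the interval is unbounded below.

z* = -6.0000.

On y'=λy, z=hλ:
  y_{n+1} = y_n + z·[2/3·y_n + 1/3·y_{n+1}] ⇒ (1 − 1/3z)y_{n+1} = (1 + 2/3z)y_n
  so R(z) = (1 + 2/3z)/(1 − 1/3z).

Need |R(x)|<1, x<0.
x=-1.55: |R|=0.0220
R=−1: 1+2/3x = −1+1/3x ⇒ -1/3x=2 ⇒ x=2/(-1/3)=-6.0000
Confirm numerically:
  x=-4.140: |R|=0.73950 <1
  x=-2.528: |R|=0.37192 <1
  x=-2.403: |R|=0.33426 <1
  x=-6.448: |R|=1.04742 >1
  x=-6.253: |R|=1.02734 >1
So |R|<1 on (-6.0000, 0).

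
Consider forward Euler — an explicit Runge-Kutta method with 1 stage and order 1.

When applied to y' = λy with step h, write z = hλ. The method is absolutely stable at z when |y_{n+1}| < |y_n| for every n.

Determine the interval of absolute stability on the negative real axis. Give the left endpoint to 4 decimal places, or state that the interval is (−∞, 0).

Set f=λy, z=hλ:
  order 1, 1-stage ⇒ R(z)=1+z
  (e.g. R(-1.55)=-0.55000, |R|=0.55000)

Solve |R(x)|<1 on ℝ⁻.
x=-1.55: |R|=0.5500
|R(-2)|=1.0000 |R(-1.78)|=0.7800 |R(-0.94)|=0.0600
Bisect:
  x_lo=-2.6078 |R|=1.6078  x_hi=-0.2652 |R|=0.7348
  mid=-1.43653 |R|=0.43653 →hi
  mid=-2.02217 |R|=1.02217 →lo
  mid=-1.72935 |R|=0.72935 →hi
  mid=-1.87576 |R|=0.87576 →hi
  mid=-1.94896 |R|=0.94896 →hi
  mid=-1.98556 |R|=0.98556 →hi
  mid=-2.00387 |R|=1.00387 →lo
  mid=-1.99471 |R|=0.99471 →hi
  mid=-1.99929 |R|=0.99929 →hi
  mid=-2.00158 |R|=1.00158 →lo
  ...
  [-2.00000,-1.99986] ⇒ x*=-2.0000
Interval (-2.0000, 0).

(-2.0000, 0).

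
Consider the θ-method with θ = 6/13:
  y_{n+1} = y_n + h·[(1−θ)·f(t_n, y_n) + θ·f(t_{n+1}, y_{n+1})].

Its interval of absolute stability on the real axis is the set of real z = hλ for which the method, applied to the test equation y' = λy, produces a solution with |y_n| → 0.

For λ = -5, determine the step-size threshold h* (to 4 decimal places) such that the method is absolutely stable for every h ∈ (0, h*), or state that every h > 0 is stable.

(-26.0000,0); λ=-5 ⇒ h* = (26)/5 = 5.2000.

On y'=λy, z=hλ:
  y_{n+1} = y_n + z·[7/13·y_n + 6/13·y_{n+1}] ⇒ (1 − 6/13z)y_{n+1} = (1 + 7/13z)y_n
  so R(z) = (1 + 7/13z)/(1 − 6/13z).

Boundary: |R(x)|=1, x<0.
x=-1.75: |R|=0.0319
R=−1: 1+7/13x = −1+6/13x ⇒ -1/13x=2 ⇒ x=2/(-1/13)=-26.0000
Confirm numerically:
  x=-19.261: |R|=0.94758 <1
  x=-15.909: |R|=0.90696 <1
  x=-15.640: |R|=0.90303 <1
  x=-15.468: |R|=0.90046 <1
  x=-26.453: |R|=1.00264 >1
  x=-26.290: |R|=1.00170 >1
  x=-26.027: |R|=1.00016 >1
Interval (-26.0000, 0).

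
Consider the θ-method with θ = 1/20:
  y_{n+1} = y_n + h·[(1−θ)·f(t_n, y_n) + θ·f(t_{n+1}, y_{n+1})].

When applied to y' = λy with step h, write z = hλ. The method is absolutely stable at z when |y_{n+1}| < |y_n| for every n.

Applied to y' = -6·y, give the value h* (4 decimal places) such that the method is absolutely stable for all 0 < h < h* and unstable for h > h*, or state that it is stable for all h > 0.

Test eqn y'=λy, z=hλ:
  y_{n+1} = y_n + z·[19/20·y_n + 1/20·y_{n+1}] ⇒ (1 − 1/20z)y_{n+1} = (1 + 19/20z)y_n
  R(z) = (1 + 19/20z)/(1 − 1/20z).

Find x<0 with |R(x)|<1.
x=-0.38: |R|=0.6271
R=−1: 1+19/20x = −1+1/20x ⇒ -9/10x=2 ⇒ x=2/(-9/10)=-2.2222
Confirm numerically:
  x=-1.851: |R|=0.69420 <1
  x=-1.157: |R|=0.09373 <1
  x=-1.038: |R|=0.01321 <1
  x=-2.656: |R|=1.34463 >1
  x=-2.636: |R|=1.32903 >1
Interval (-2.2222, 0).

(-2.2222,0); λ=-6 ⇒ h* = (20/9)/6 = 0.3704.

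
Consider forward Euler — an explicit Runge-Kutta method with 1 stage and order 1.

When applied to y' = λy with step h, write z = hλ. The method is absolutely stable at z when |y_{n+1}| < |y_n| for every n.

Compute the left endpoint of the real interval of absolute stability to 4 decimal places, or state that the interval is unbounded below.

Test eqn y'=λy, z=hλ:
  order 1, 1-stage ⇒ R(z)=1+z
  (e.g. R(-1.4)=-0.40000, |R|=0.40000)

Solve |R(x)|<1 on ℝ⁻.
x=-1.4: |R|=0.4000
|R(-2.25)|=1.2500 |R(-1.14)|=0.1400 |R(-1.11)|=0.1100
Bisect:
  x_lo=-2.3441 |R|=1.3441  x_hi=-0.3279 |R|=0.6721
  mid=-1.33601 |R|=0.33601 →hi
  mid=-1.84007 |R|=0.84007 →hi
  mid=-2.09210 |R|=1.09210 →lo
  mid=-1.96608 |R|=0.96608 →hi
  mid=-2.02909 |R|=1.02909 →lo
  mid=-1.99759 |R|=0.99759 →hi
  mid=-2.01334 |R|=1.01334 →lo
  ...
  [-2.00005,-1.99993] ⇒ x*=-2.0000
Interval (-2.0000, 0).

z* = -2.0000.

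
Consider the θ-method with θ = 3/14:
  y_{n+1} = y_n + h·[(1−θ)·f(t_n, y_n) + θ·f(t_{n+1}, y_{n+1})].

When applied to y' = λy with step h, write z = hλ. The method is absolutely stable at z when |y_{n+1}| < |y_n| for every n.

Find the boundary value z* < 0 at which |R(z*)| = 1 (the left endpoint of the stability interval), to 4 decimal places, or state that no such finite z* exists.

z* = -3.5000.

Test eqn y'=λy, z=hλ:
  y_{n+1} = y_n + z·[11/14·y_n + 3/14·y_{n+1}] ⇒ (1 − 3/14z)y_{n+1} = (1 + 11/14z)y_n
  ⇒ R(z) = (1 + 11/14z)/(1 − 3/14z).

Find x<0 with |R(x)|<1.
x=-0.72: |R|=0.3762
R=−1: 1+11/14x = −1+3/14x ⇒ -4/7x=2 ⇒ x=2/(-4/7)=-3.5000
Confirm numerically:
  x=-2.649: |R|=0.68980 <1
  x=-2.072: |R|=0.43490 <1
  x=-1.930: |R|=0.36534 <1
  x=-3.958: |R|=1.14161 >1
  x=-3.744: |R|=1.07736 >1
  x=-3.533: |R|=1.01073 >1
Interval (-3.5000, 0).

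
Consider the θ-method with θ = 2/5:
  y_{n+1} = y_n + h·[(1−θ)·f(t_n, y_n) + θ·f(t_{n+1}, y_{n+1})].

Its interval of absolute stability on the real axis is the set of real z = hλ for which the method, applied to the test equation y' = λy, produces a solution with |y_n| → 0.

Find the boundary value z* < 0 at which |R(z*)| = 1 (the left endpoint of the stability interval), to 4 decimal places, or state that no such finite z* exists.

left endpoint -10.0000.

On y'=λy, z=hλ:
  y_{n+1} = y_n + z·[3/5·y_n + 2/5·y_{n+1}] ⇒ (1 − 2/5z)y_{n+1} = (1 + 3/5z)y_n
  so R(z) = (1 + 3/5z)/(1 − 2/5z).

Need |R(x)|<1, x<0.
x=-0.45: |R|=0.6186
R=−1: 1+3/5x = −1+2/5x ⇒ -1/5x=2 ⇒ x=2/(-1/5)=-10.0000
Confirm numerically:
  x=-8.897: |R|=0.95161 <1
  x=-7.539: |R|=0.87743 <1
  x=-7.249: |R|=0.85891 <1
  x=-5.429: |R|=0.71175 <1
  x=-10.328: |R|=1.01278 >1
  x=-10.310: |R|=1.01210 >1
Interval (-10.0000, 0).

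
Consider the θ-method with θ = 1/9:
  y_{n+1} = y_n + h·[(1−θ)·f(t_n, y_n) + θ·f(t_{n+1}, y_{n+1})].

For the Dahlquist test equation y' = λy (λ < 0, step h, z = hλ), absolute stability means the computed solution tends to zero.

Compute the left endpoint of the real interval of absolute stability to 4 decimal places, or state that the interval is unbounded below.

left endpoint -2.5714.

Set f=λy, z=hλ:
  y_{n+1} = y_n + z·[8/9·y_n + 1/9·y_{n+1}] ⇒ (1 − 1/9z)y_{n+1} = (1 + 8/9z)y_n
  R(z) = (1 + 8/9z)/(1 − 1/9z).

Need |R(x)|<1, x<0.
x=-1.23: |R|=0.0821
R=−1: 1+8/9x = −1+1/9x ⇒ -7/9x=2 ⇒ x=2/(-7/9)=-2.5714
Confirm numerically:
  x=-2.394: |R|=0.89100 <1
  x=-2.287: |R|=0.82360 <1
  x=-1.812: |R|=0.50832 <1
  x=-1.373: |R|=0.19127 <1
  x=-2.755: |R|=1.10932 >1
  x=-2.727: |R|=1.09286 >1
So |R|<1 on (-2.5714, 0).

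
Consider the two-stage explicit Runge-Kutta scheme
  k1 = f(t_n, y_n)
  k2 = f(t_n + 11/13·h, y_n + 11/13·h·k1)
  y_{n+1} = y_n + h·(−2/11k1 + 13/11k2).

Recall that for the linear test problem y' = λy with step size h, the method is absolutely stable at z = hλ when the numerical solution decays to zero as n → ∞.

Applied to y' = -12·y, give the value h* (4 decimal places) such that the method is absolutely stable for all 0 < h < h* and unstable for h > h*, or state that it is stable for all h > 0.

On y'=λy, z=hλ:
  k1=λy_n ⇒ h·k1=z·y_n;  k2=λ(1+11/13z)y_n ⇒ h·k2=z(1+11/13z)y_n
  y_{n+1}/y_n = 1 − 2/11z + 13/11z(1+11/13z) = 1 + z + z²
  ⇒ R(z) = 1 + z + z².

Find x<0 with |R(x)|<1.
x=-0.85: |R|=0.8725
R=1: x+1x²=0 ⇒ x=−1=-1.0000; min R=1−1/(4·1)=0.7500>−1
Confirm numerically:
  x=-0.744: |R|=0.80954 <1
  x=-0.644: |R|=0.77074 <1
  x=-0.453: |R|=0.75221 <1
  x=-0.419: |R|=0.75656 <1
  x=-1.554: |R|=1.86092 >1
  x=-1.385: |R|=1.53323 >1
Interval (-1.0000, 0).

(-1.0000,0); λ=-12 ⇒ h* = (1)/12 = 0.0833.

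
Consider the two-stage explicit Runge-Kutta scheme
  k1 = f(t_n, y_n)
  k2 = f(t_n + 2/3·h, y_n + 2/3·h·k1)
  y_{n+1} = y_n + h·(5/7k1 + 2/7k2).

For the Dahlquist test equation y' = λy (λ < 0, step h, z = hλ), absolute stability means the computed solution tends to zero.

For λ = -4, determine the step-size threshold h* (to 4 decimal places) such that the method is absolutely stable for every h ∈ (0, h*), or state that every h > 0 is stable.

On y'=λy, z=hλ:
  k1=λy_n ⇒ h·k1=z·y_n;  k2=λ(1+2/3z)y_n ⇒ h·k2=z(1+2/3z)y_n
  y_{n+1}/y_n = 1 + 5/7z + 2/7z(1+2/3z) = 1 + z + 4/21z²
  ⇒ R(z) = 1 + z + 4/21z².

Need |R(x)|<1, x<0.
x=-1.55: |R|=0.0924
R=1: x+4/21x²=0 ⇒ x=−21/4=-5.2500; min R=1−1/(4·4/21)=-0.3125>−1
Confirm numerically:
  x=-4.630: |R|=0.45322 <1
  x=-2.793: |R|=0.30712 <1
  x=-2.316: |R|=0.29431 <1
  x=-5.733: |R|=1.52744 >1
  x=-5.657: |R|=1.43855 >1
  x=-5.622: |R|=1.39836 >1
So |R|<1 on (-5.2500, 0).

(-5.2500,0); λ=-4 ⇒ h* = (21/4)/4 = 1.3125.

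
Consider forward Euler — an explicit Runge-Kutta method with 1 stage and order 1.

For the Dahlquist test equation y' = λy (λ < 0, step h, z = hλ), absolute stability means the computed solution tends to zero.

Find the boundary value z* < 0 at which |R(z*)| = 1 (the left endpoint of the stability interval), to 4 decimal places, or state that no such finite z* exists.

On y'=λy, z=hλ:
  order 1, 1-stage ⇒ R(z)=1+z
  (e.g. R(-0.33)=0.67000, |R|=0.67000)

Need |R(x)|<1, x<0.
x=-0.33: |R|=0.6700
|R(-1.44)|=0.4400 |R(-1.08)|=0.0800 |R(-0.68)|=0.3200
Bisect:
  x_lo=-2.7586 |R|=1.7586  x_hi=-0.2841 |R|=0.7159
  mid=-1.52135 |R|=0.52135 →hi
  mid=-2.13995 |R|=1.13995 →lo
  mid=-1.83065 |R|=0.83065 →hi
  mid=-1.98530 |R|=0.98530 →hi
  mid=-2.06263 |R|=1.06263 →lo
  mid=-2.02396 |R|=1.02396 →lo
  mid=-2.00463 |R|=1.00463 →lo
  mid=-1.99497 |R|=0.99497 →hi
  mid=-1.99980 |R|=0.99980 →hi
  mid=-2.00222 |R|=1.00222 →lo
  ...
  [-2.00010,-1.99995] ⇒ x*=-2.0000
So |R|<1 on (-2.0000, 0).

left endpoint -2.0000.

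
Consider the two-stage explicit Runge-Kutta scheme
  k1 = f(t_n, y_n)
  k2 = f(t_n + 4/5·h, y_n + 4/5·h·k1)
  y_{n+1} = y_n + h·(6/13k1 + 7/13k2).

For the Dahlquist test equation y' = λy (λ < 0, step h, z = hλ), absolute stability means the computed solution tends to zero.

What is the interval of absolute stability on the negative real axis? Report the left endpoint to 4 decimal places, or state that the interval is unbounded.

Test eqn y'=λy, z=hλ:
  k1=λy_n ⇒ h·k1=z·y_n;  k2=λ(1+4/5z)y_n ⇒ h·k2=z(1+4/5z)y_n
  y_{n+1}/y_n = 1 + 6/13z + 7/13z(1+4/5z) = 1 + z + 28/65z²
  R(z) = 1 + z + 28/65z².

Solve |R(x)|<1 on ℝ⁻.
x=-0.54: |R|=0.5856
R=1: x+28/65x²=0 ⇒ x=−65/28=-2.3214; min R=1−1/(4·28/65)=0.4196>−1
Confirm numerically:
  x=-2.218: |R|=0.90118 <1
  x=-2.052: |R|=0.76184 <1
  x=-0.938: |R|=0.44101 <1
  x=-2.846: |R|=1.64311 >1
  x=-2.749: |R|=1.50632 >1
  x=-2.679: |R|=1.41265 >1
So |R|<1 on (-2.3214, 0).

z∈(-2.3214,0).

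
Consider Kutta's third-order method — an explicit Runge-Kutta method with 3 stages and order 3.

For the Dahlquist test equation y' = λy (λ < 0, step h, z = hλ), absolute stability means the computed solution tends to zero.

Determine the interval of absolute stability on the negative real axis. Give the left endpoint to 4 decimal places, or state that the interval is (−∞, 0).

Test eqn y'=λy, z=hλ:
  order 3, 3-stage ⇒ R(z)=1+z+z^2/2+z^3/6
  (e.g. R(-1.21)=0.22679, |R|=0.22679)

Solve |R(x)|<1 on ℝ⁻.
x=-1.21: |R|=0.2268
|R(-2.8)|=1.5387 |R(-0.87)|=0.3987 |R(-0.77)|=0.4504
Bisect:
  x_lo=-3.0789 |R|=2.2035  x_hi=-0.2563 |R|=0.7737
  mid=-1.66761 |R|=0.05006 →hi
  mid=-2.37325 |R|=0.78491 →hi
  mid=-2.72607 |R|=1.38679 →lo
  mid=-2.54966 |R|=1.06174 →lo
  mid=-2.46146 |R|=0.91764 →hi
  mid=-2.50556 |R|=0.98822 →hi
  mid=-2.52761 |R|=1.02461 →lo
  ...
  [-2.51279,-2.51262] ⇒ x*=-2.5127
Stable set (-2.5127, 0).

z∈(-2.5127,0).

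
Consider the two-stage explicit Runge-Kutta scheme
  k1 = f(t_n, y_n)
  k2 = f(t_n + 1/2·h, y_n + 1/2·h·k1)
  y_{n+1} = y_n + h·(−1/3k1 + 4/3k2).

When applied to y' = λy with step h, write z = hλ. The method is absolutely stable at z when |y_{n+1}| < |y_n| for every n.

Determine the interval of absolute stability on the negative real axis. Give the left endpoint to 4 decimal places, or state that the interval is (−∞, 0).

On y'=λy, z=hλ:
  k1=λy_n ⇒ h·k1=z·y_n;  k2=λ(1+1/2z)y_n ⇒ h·k2=z(1+1/2z)y_n
  y_{n+1}/y_n = 1 − 1/3z + 4/3z(1+1/2z) = 1 + z + 2/3z²
  R(z) = 1 + z + 2/3z².

Boundary: |R(x)|=1, x<0.
x=-1.46: |R|=0.9611
R=1: x+2/3x²=0 ⇒ x=−3/2=-1.5000; min R=1−1/(4·2/3)=0.6250>−1
Confirm numerically:
  x=-1.464: |R|=0.96486 <1
  x=-1.232: |R|=0.77988 <1
  x=-0.988: |R|=0.66276 <1
  x=-0.936: |R|=0.64806 <1
  x=-1.717: |R|=1.24839 >1
  x=-1.552: |R|=1.05380 >1
Interval (-1.5000, 0).

(-1.5000, 0).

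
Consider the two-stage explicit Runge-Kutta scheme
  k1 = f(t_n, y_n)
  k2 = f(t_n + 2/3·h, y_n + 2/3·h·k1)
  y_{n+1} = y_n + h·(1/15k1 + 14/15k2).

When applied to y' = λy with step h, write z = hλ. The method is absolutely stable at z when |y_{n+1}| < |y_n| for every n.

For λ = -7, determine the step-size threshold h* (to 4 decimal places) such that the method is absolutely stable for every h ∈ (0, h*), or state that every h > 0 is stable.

Set f=λy, z=hλ:
  k1=λy_n ⇒ h·k1=z·y_n;  k2=λ(1+2/3z)y_n ⇒ h·k2=z(1+2/3z)y_n
  y_{n+1}/y_n = 1 + 1/15z + 14/15z(1+2/3z) = 1 + z + 28/45z²
  so R(z) = 1 + z + 28/45z².

Find x<0 with |R(x)|<1.
x=-0.61: |R|=0.6215
R=1: x+28/45x²=0 ⇒ x=−45/28=-1.6071; min R=1−1/(4·28/45)=0.5982>−1
Confirm numerically:
  x=-1.221: |R|=0.70663 <1
  x=-0.916: |R|=0.60608 <1
  x=-0.796: |R|=0.59825 <1
  x=-0.674: |R|=0.60866 <1
  x=-2.199: |R|=1.80982 >1
  x=-1.805: |R|=1.22222 >1
Stable set (-1.6071, 0).

(-1.6071,0); λ=-7 ⇒ h* = (45/28)/7 = 0.2296.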